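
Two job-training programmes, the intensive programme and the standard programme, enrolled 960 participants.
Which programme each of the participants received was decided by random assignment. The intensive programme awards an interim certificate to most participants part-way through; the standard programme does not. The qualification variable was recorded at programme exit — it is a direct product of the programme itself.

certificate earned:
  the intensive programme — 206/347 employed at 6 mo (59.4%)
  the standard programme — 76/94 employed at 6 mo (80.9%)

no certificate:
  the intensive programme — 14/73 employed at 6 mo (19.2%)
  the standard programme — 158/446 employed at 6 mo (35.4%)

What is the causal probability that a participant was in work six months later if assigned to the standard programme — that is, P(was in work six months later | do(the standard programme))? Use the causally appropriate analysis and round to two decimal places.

0.43

Because the programme influences qualification attained during the programme, qualification attained during the programme is a post-treatment mediator, not a confounder. Stratifying on it would bias the estimate; the causal effect is the crude pooled difference.
So P(outcome | do(the standard programme)) is just the pooled rate for the standard programme: 234/540 = 0.433.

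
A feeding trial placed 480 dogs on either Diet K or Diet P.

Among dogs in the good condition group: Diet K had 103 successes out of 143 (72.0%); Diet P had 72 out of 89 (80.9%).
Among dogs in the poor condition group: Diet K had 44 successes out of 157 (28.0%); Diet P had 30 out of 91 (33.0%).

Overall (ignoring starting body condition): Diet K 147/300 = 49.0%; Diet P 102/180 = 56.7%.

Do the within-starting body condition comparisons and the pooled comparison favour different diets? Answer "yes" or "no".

Within each starting body condition level (good condition 72.0% vs 80.9%; poor condition 28.0% vs 33.0%), Diet P has the higher rate every time. Pooled: 49.0% vs 56.7% — Diet P has the higher rate overall. They agree.

no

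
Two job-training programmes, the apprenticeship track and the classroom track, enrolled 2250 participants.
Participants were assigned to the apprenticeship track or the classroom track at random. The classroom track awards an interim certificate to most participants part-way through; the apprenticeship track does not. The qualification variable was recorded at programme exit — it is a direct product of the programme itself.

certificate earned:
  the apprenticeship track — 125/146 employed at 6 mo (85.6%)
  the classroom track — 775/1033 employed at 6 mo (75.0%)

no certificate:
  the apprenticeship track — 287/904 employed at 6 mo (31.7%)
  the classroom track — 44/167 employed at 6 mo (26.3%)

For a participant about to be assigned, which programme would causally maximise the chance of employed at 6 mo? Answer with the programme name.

the classroom track

Because the programme influences qualification attained during the programme, qualification attained during the programme is a post-treatment mediator, not a confounder. Stratifying on it would bias the estimate; the causal effect is the crude pooled difference.
Pooled: the apprenticeship track 39.2% vs the classroom track 68.2%; the classroom track is higher overall.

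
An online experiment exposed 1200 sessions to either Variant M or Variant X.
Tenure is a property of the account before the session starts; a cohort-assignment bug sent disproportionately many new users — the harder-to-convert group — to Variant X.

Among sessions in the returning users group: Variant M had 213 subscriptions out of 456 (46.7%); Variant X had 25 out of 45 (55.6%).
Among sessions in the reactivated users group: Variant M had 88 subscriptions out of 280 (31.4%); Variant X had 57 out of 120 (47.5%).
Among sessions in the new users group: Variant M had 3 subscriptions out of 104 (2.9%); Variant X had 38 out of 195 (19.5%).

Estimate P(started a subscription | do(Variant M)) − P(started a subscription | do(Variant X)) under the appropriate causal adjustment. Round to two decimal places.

User tenure differs across variants for reasons unrelated to any effect of the variant itself, and it separately predicts the outcome — a classic confounder. We must compare within user tenure levels.
Adjusting over the population distribution of user tenure: 0.417·(0.467−0.556) + 0.333·(0.314−0.475) + 0.249·(0.029−0.195) = -0.132.

-0.13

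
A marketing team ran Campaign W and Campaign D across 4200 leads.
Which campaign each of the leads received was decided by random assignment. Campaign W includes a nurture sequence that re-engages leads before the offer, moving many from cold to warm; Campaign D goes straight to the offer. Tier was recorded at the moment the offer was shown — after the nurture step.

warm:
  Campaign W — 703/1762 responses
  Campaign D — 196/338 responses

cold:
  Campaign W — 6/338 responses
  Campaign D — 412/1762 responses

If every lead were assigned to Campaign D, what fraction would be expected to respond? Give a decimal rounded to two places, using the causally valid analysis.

0.29

Campaign D is higher inside every engagement tier stratum but Campaign W is higher in aggregate. Whether to stratify depends on how engagement tier relates to the campaign.
Because the campaign influences engagement tier, engagement tier is a post-treatment mediator, not a confounder. Stratifying on it would bias the estimate; the causal effect is the crude pooled difference.
So P(outcome | do(Campaign D)) is just the pooled rate for Campaign D: 608/2100 = 0.290.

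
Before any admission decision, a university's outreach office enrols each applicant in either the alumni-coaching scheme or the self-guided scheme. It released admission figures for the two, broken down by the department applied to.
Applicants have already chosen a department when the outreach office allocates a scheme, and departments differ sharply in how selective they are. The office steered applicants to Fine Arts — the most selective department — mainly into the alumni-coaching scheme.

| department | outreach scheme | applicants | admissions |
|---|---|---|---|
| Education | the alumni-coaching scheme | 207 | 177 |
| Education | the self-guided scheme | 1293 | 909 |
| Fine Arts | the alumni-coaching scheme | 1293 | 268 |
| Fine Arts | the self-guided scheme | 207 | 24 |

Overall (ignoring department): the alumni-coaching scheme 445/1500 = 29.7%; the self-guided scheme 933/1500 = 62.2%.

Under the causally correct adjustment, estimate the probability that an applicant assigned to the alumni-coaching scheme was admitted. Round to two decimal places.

0.53

Department differs across outreach schemes for reasons unrelated to any effect of the outreach scheme itself, and it separately predicts the outcome — a classic confounder. We must compare within department levels.
Standardising the alumni-coaching scheme to the population department mix: 0.500·177/207 + 0.500·268/1293 = 0.531.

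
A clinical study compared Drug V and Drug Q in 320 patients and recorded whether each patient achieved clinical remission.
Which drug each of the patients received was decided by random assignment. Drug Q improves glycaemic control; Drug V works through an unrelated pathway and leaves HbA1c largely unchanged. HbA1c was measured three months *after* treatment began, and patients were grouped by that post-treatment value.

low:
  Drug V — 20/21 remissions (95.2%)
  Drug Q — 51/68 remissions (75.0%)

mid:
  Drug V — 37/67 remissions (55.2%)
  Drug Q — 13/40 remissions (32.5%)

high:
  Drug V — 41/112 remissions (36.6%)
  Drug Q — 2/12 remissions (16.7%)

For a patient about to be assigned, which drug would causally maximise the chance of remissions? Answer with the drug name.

The HbA1c-specific comparison favours Drug V throughout, but the pooled figures favour Drug Q. The question is whether to condition on HbA1c.
HbA1c is downstream of the drug. One should not condition on a consequence of treatment, so the overall rates are the right comparison.
Pooled: Drug V 49.0% vs Drug Q 55.0%; Drug Q is higher overall.

Drug Q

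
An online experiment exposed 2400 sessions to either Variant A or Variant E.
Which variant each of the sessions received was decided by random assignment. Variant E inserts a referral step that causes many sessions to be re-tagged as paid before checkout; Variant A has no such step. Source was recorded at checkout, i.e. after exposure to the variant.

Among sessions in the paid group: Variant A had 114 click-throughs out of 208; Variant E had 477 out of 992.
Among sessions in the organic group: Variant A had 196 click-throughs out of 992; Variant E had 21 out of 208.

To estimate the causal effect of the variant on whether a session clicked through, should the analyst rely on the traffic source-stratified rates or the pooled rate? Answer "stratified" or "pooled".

pooled

The traffic source-specific comparison favours Variant A throughout, but the pooled figures favour Variant E. The question is whether to condition on traffic source.
Traffic source lies on the pathway variant → traffic source → outcome, so adjusting for it blocks the indirect effect. For the total causal effect of variant, use the unadjusted pooled rates.
Pooled: Variant A 25.8% vs Variant E 41.5%; Variant E is higher overall.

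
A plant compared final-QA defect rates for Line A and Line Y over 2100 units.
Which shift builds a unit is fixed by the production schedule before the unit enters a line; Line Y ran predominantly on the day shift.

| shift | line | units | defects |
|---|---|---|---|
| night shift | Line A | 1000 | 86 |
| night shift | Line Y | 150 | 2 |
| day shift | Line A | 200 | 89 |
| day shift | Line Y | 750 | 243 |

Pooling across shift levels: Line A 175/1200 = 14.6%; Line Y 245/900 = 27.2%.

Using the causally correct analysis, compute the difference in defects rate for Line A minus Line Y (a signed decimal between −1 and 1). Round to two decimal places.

Line Y is lower inside every shift stratum but Line A is lower in aggregate. Whether to stratify depends on how shift relates to the line.
Here shift is a common cause — it drives both which line a case falls under and the outcome. The crude comparison mixes populations; the stratum-specific rates are the causally relevant ones.
Adjusting over the population distribution of shift: 0.548·(0.086−0.013) + 0.452·(0.445−0.324) = +0.095.

+0.09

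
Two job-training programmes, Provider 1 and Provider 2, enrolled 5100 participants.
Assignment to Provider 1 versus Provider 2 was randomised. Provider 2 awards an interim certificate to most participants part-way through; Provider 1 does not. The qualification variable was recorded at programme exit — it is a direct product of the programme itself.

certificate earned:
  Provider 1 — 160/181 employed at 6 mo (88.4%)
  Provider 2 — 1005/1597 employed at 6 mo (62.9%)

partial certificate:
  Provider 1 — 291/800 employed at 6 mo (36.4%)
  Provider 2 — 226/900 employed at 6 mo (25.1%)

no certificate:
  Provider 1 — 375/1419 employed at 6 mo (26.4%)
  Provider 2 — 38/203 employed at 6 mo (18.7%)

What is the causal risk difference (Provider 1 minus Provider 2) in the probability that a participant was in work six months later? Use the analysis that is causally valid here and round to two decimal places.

Provider 1 is higher inside every qualification attained during the programme stratum but Provider 2 is higher in aggregate. Whether to stratify depends on how qualification attained during the programme relates to the programme.
Qualification attained during the programme here is a post-treatment variable shaped by the programme; conditioning on it would introduce bias rather than remove it. The overall comparison is the causal one.
The causal difference is the pooled difference: 0.344 − 0.470 = -0.126.

-0.13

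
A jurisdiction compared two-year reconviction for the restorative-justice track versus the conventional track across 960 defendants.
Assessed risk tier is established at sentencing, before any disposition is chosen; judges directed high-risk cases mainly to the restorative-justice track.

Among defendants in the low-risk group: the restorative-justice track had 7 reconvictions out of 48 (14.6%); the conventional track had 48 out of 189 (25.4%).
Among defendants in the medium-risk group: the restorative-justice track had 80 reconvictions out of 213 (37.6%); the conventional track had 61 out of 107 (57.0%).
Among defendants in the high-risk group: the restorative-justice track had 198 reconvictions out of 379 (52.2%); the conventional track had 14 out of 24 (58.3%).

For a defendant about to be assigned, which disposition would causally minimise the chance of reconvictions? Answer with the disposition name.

the restorative-justice track

the restorative-justice track is lower inside every assessed risk tier stratum but the conventional track is lower in aggregate. Whether to stratify depends on how assessed risk tier relates to the disposition.
Nothing the disposition does changes assessed risk tier; the imbalance is an allocation artefact. With assessed risk tier also predicting the outcome, the pooled figure is confounded, and the within-stratum comparison is the causal one.
Within each level — low-risk: 14.6% vs 25.4%; medium-risk: 37.6% vs 57.0%; high-risk: 52.2% vs 58.3% — the restorative-justice track is lower every time.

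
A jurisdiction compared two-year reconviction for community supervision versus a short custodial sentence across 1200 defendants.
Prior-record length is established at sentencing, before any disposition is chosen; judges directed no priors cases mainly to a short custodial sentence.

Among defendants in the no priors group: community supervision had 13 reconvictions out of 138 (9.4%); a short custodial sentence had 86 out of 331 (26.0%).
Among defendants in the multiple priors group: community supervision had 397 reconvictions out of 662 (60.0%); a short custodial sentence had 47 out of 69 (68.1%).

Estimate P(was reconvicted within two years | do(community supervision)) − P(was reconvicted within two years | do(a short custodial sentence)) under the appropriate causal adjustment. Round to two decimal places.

Since prior-record length is a pre-existing factor (not a product of the disposition) and it affects the outcome on its own, it is a confounder. The stratified rates, not the pooled rate, identify the causal effect.
Adjusting over the population distribution of prior-record length: 0.391·(0.094−0.260) + 0.609·(0.600−0.681) = -0.114.

-0.11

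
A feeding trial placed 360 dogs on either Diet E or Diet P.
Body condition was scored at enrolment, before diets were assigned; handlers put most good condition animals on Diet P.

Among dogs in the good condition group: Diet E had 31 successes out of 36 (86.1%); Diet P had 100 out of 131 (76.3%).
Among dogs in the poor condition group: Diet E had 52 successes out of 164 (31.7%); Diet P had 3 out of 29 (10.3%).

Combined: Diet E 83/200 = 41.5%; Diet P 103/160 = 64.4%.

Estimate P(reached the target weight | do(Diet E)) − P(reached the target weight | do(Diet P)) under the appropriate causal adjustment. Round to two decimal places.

The stratified and pooled comparisons disagree (Diet E wins within each starting body condition; Diet P wins overall), so the answer turns on the causal role of starting body condition.
Here starting body condition is a common cause — it drives both which diet a case falls under and the outcome. The crude comparison mixes populations; the stratum-specific rates are the causally relevant ones.
Adjusting over the population distribution of starting body condition: 0.464·(0.861−0.763) + 0.536·(0.317−0.103) = +0.160.

+0.16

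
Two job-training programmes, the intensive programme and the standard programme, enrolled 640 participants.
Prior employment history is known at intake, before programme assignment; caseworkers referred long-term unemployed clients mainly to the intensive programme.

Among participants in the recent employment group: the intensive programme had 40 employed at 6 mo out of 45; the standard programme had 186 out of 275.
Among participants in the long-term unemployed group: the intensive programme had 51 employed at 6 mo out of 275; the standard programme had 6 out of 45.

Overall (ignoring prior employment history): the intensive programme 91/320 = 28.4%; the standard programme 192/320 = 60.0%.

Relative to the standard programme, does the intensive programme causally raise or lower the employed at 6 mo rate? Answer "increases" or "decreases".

increases

Prior employment history is set before the programme has any effect — it is not caused by the programme — and it independently drives the outcome. That makes it a confounder, so the causal comparison is within prior employment history levels.
Within each level — recent employment: 88.9% vs 67.6%; long-term unemployed: 18.5% vs 13.3% — the intensive programme is higher every time.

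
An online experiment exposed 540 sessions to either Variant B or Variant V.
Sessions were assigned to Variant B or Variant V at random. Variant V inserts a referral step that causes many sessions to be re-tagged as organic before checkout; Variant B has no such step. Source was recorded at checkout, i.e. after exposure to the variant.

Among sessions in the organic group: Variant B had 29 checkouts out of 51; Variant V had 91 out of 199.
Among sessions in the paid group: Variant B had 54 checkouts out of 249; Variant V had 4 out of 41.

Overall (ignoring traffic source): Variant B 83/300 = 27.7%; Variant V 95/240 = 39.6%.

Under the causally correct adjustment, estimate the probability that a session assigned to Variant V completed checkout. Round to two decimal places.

0.40

The stratified and pooled comparisons disagree (Variant B wins within each traffic source; Variant V wins overall), so the answer turns on the causal role of traffic source.
The distribution of traffic source is itself part of what the variant does — it is an intermediate outcome. Holding it fixed would remove that part of the effect; the total effect is the pooled difference.
So P(outcome | do(Variant V)) is just the pooled rate for Variant V: 95/240 = 0.396.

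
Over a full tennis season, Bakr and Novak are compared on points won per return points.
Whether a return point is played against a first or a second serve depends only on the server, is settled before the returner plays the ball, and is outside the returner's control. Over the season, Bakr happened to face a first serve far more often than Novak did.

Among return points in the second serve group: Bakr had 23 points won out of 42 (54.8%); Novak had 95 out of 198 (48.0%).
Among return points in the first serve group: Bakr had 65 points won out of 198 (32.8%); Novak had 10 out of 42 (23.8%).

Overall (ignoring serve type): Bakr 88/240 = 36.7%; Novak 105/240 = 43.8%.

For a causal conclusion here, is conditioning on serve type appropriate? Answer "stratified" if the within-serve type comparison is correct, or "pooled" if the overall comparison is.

stratified

Within every serve type level Bakr has the higher rate, yet pooled Novak does — Simpson's reversal.
Since serve type is a pre-existing factor (not a product of the player) and it affects the outcome on its own, it is a confounder. The stratified rates, not the pooled rate, identify the causal effect.
Within each level — second serve: 54.8% vs 48.0%; first serve: 32.8% vs 23.8% — Bakr is higher every time.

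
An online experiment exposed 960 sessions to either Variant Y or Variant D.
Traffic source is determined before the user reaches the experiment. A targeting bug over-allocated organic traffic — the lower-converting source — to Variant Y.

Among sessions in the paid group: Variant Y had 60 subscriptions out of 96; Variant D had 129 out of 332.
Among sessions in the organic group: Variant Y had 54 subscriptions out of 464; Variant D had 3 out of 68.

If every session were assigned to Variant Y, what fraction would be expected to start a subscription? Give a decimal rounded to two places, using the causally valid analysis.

Traffic source differs across variants for reasons unrelated to any effect of the variant itself, and it separately predicts the outcome — a classic confounder. We must compare within traffic source levels.
Standardising Variant Y to the population traffic source mix: 0.446·60/96 + 0.554·54/464 = 0.343.

0.34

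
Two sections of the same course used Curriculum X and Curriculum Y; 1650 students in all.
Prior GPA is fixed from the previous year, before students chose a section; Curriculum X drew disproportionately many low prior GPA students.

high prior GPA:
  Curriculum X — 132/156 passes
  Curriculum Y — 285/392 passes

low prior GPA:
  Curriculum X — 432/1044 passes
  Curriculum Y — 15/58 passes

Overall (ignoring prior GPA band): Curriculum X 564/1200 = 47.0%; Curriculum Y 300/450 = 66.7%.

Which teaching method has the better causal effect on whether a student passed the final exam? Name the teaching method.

Curriculum X

Since prior GPA band is a pre-existing factor (not a product of the teaching method) and it affects the outcome on its own, it is a confounder. The stratified rates, not the pooled rate, identify the causal effect.
Within each level — high prior GPA: 84.6% vs 72.7%; low prior GPA: 41.4% vs 25.9% — Curriculum X is higher every time.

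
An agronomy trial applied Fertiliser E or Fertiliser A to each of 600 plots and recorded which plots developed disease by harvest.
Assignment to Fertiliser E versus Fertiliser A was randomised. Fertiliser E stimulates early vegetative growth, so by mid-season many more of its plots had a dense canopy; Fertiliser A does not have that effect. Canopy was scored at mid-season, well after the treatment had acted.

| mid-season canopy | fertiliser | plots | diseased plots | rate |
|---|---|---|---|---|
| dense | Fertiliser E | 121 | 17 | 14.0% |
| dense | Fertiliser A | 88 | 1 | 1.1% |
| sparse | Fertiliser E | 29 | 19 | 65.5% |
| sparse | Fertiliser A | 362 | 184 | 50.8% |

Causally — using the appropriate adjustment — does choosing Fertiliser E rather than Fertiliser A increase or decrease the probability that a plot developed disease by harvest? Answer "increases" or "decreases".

The distribution of mid-season canopy is itself part of what the fertiliser does — it is an intermediate outcome. Holding it fixed would remove that part of the effect; the total effect is the pooled difference.
Pooled: Fertiliser E 24.0% vs Fertiliser A 41.1%; Fertiliser E is lower overall.

decreases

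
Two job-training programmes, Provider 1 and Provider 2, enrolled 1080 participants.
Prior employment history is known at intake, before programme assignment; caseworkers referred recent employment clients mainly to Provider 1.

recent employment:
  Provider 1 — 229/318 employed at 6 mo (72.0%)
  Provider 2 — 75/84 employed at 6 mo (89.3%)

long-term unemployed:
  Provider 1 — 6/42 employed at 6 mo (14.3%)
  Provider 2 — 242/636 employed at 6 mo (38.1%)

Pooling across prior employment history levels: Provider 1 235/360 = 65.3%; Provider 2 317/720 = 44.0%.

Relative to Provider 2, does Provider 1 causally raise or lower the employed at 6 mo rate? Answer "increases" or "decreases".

decreases

The imbalance in prior employment history arose from how participants were allocated, not from anything the programme did; and prior employment history independently affects the outcome. The pooled gap is confounded — condition on prior employment history.
Within each level — recent employment: 72.0% vs 89.3%; long-term unemployed: 14.3% vs 38.1% — Provider 2 is higher every time.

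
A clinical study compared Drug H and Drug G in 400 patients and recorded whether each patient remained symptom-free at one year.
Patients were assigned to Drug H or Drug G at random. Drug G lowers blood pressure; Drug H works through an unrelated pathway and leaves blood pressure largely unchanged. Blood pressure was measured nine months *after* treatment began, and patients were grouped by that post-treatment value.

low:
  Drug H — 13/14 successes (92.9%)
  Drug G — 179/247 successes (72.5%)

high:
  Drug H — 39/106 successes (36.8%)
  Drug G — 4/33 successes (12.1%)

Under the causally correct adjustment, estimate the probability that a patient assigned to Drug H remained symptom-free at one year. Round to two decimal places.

Blood pressure is downstream of the drug. One should not condition on a consequence of treatment, so the overall rates are the right comparison.
So P(outcome | do(Drug H)) is just the pooled rate for Drug H: 52/120 = 0.433.

0.43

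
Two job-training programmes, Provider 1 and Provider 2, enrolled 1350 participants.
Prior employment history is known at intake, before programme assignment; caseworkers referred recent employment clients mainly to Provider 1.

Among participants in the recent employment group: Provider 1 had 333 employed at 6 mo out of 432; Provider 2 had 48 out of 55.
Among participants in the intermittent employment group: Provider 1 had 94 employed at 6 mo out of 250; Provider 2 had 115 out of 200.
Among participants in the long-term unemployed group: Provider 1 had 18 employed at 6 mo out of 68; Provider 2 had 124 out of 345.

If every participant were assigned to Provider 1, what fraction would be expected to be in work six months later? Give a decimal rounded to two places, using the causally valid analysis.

Prior employment history is set before the programme has any effect — it is not caused by the programme — and it independently drives the outcome. That makes it a confounder, so the causal comparison is within prior employment history levels.
Standardising Provider 1 to the population prior employment history mix: 0.361·333/432 + 0.333·94/250 + 0.306·18/68 = 0.484.

0.48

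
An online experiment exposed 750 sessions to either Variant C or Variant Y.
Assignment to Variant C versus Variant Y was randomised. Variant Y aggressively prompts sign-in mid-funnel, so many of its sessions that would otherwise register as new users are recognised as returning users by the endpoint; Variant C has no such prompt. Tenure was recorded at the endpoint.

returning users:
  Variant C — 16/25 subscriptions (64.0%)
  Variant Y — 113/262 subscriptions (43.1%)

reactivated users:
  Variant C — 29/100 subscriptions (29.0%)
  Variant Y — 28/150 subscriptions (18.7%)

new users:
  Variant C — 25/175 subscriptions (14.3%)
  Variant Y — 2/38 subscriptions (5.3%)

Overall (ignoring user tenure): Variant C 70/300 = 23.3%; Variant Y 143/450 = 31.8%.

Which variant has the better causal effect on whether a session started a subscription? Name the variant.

Because the variant influences user tenure, user tenure is a post-treatment mediator, not a confounder. Stratifying on it would bias the estimate; the causal effect is the crude pooled difference.
Pooled: Variant C 23.3% vs Variant Y 31.8%; Variant Y is higher overall.

Variant Y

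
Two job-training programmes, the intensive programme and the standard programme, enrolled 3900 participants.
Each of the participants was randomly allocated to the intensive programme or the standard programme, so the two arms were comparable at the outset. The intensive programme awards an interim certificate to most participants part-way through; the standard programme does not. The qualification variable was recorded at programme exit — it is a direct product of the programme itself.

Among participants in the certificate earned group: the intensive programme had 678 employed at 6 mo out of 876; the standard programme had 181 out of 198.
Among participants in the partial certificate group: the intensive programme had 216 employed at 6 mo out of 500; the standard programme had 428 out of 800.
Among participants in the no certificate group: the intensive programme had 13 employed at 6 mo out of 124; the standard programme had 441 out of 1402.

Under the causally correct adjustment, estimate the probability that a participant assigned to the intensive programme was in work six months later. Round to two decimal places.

the standard programme is higher inside every qualification attained during the programme stratum but the intensive programme is higher in aggregate. Whether to stratify depends on how qualification attained during the programme relates to the programme.
Qualification attained during the programme lies on the pathway programme → qualification attained during the programme → outcome, so adjusting for it blocks the indirect effect. For the total causal effect of programme, use the unadjusted pooled rates.
So P(outcome | do(the intensive programme)) is just the pooled rate for the intensive programme: 907/1500 = 0.605.

0.60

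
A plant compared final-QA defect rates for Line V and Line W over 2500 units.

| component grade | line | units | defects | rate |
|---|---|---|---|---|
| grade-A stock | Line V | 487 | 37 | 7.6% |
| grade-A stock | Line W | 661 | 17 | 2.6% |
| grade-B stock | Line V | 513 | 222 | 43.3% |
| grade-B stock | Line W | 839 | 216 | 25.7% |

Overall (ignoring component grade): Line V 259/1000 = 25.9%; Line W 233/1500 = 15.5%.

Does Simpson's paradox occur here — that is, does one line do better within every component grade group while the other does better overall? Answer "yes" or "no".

no

Within each component grade level (grade-A stock 7.6% vs 2.6%; grade-B stock 43.3% vs 25.7%), Line W has the lower rate every time. Pooled: 25.9% vs 15.5% — Line W has the lower rate overall. They agree.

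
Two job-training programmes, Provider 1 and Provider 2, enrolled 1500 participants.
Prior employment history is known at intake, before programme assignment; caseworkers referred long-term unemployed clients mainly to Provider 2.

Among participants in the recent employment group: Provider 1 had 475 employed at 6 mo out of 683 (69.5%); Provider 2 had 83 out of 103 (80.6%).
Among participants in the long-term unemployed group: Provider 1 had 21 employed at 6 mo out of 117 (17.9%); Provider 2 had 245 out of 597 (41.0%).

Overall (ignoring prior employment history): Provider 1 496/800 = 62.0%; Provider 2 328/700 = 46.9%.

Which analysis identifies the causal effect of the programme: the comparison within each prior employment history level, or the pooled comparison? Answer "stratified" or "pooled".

Provider 2 is higher inside every prior employment history stratum but Provider 1 is higher in aggregate. Whether to stratify depends on how prior employment history relates to the programme.
The imbalance in prior employment history arose from how participants were allocated, not from anything the programme did; and prior employment history independently affects the outcome. The pooled gap is confounded — condition on prior employment history.
Within each level — recent employment: 69.5% vs 80.6%; long-term unemployed: 17.9% vs 41.0% — Provider 2 is higher every time.

stratified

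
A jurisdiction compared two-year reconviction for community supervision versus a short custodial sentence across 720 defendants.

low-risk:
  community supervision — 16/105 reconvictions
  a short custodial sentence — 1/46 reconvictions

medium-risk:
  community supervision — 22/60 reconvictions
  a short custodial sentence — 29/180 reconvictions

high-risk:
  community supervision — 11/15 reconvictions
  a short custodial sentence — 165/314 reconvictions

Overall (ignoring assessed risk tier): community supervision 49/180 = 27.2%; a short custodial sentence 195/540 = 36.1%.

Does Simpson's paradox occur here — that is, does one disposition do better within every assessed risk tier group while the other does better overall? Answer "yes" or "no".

Within each assessed risk tier level (low-risk 15.2% vs 2.2%; medium-risk 36.7% vs 16.1%; high-risk 73.3% vs 52.5%), a short custodial sentence has the lower rate every time. Pooled: 27.2% vs 36.1% — community supervision has the lower rate overall. The two comparisons disagree.

yes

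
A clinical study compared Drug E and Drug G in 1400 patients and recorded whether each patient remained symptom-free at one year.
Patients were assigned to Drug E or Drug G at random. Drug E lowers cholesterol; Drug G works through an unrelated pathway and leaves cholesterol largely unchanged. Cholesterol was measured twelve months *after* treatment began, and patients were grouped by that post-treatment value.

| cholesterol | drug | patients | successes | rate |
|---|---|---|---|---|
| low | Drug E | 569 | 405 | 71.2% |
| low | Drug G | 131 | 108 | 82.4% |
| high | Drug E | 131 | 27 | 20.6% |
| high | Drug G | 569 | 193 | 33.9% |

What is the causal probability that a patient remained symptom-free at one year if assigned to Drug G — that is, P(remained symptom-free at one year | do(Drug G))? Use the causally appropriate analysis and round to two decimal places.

Stratifying would compare drugs among patients the drugs themselves sorted into cholesterol groups — a form of selection on an intermediate. The unconditioned pooled rates give the total causal effect.
So P(outcome | do(Drug G)) is just the pooled rate for Drug G: 301/700 = 0.430.

0.43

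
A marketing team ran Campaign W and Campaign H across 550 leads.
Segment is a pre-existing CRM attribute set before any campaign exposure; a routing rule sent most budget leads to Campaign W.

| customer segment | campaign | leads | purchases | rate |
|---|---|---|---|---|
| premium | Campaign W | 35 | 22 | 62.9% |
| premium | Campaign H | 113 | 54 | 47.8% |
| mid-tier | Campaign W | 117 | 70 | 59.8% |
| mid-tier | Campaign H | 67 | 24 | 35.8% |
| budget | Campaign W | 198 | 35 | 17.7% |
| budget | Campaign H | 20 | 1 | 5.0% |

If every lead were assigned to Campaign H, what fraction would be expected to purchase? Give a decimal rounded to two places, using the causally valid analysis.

Nothing the campaign does changes customer segment; the imbalance is an allocation artefact. With customer segment also predicting the outcome, the pooled figure is confounded, and the within-stratum comparison is the causal one.
Standardising Campaign H to the population customer segment mix: 0.269·54/113 + 0.335·24/67 + 0.396·1/20 = 0.268.

0.27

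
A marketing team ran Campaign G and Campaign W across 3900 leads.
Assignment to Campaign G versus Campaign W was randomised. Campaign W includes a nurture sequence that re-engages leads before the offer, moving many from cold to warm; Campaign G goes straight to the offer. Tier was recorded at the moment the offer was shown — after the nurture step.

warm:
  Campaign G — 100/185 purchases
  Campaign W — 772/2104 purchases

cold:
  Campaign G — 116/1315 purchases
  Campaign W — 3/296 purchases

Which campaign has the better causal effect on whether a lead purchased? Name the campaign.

Campaign W

Within every engagement tier level Campaign G has the higher rate, yet pooled Campaign W does — Simpson's reversal.
Engagement tier lies on the pathway campaign → engagement tier → outcome, so adjusting for it blocks the indirect effect. For the total causal effect of campaign, use the unadjusted pooled rates.
Pooled: Campaign G 14.4% vs Campaign W 32.3%; Campaign W is higher overall.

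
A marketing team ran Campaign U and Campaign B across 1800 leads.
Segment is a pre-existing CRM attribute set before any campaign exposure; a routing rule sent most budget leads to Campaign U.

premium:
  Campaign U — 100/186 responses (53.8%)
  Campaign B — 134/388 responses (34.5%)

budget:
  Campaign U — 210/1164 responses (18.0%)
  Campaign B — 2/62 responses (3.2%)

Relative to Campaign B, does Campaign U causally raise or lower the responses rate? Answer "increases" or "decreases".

increases

Here customer segment is a common cause — it drives both which campaign a case falls under and the outcome. The crude comparison mixes populations; the stratum-specific rates are the causally relevant ones.
Within each level — premium: 53.8% vs 34.5%; budget: 18.0% vs 3.2% — Campaign U is higher every time.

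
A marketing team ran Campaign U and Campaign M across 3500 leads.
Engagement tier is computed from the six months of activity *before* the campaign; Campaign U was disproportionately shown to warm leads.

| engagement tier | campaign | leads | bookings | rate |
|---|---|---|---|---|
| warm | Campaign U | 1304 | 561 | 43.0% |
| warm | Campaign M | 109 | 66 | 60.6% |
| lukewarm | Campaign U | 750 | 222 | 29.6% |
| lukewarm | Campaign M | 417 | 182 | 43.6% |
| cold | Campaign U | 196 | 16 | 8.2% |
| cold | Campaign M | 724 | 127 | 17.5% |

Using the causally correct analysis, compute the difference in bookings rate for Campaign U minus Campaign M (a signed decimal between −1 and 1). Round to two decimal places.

Engagement tier is set before the campaign has any effect — it is not caused by the campaign — and it independently drives the outcome. That makes it a confounder, so the causal comparison is within engagement tier levels.
Adjusting over the population distribution of engagement tier: 0.404·(0.430−0.606) + 0.333·(0.296−0.436) + 0.263·(0.082−0.175) = -0.142.

-0.14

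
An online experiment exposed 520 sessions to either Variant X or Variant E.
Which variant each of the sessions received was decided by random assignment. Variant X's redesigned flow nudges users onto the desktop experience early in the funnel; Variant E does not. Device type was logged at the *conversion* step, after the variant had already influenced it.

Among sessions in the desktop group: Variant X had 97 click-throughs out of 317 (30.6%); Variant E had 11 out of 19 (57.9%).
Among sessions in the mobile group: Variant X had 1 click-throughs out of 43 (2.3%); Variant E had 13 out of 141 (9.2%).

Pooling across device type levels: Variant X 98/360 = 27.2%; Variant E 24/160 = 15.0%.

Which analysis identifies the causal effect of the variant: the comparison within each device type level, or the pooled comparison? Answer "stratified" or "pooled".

pooled

Variant E is higher inside every device type stratum but Variant X is higher in aggregate. Whether to stratify depends on how device type relates to the variant.
Because the variant influences device type, device type is a post-treatment mediator, not a confounder. Stratifying on it would bias the estimate; the causal effect is the crude pooled difference.
Pooled: Variant X 27.2% vs Variant E 15.0%; Variant X is higher overall.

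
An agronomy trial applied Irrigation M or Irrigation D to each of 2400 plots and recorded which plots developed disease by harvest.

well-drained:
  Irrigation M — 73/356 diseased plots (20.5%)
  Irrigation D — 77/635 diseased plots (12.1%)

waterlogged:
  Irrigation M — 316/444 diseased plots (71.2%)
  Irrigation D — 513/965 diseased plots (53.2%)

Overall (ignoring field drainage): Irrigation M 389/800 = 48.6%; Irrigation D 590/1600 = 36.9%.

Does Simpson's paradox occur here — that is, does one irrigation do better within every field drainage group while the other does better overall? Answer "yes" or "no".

Within each field drainage level (well-drained 20.5% vs 12.1%; waterlogged 71.2% vs 53.2%), Irrigation D has the lower rate every time. Pooled: 48.6% vs 36.9% — Irrigation D has the lower rate overall. They agree.

no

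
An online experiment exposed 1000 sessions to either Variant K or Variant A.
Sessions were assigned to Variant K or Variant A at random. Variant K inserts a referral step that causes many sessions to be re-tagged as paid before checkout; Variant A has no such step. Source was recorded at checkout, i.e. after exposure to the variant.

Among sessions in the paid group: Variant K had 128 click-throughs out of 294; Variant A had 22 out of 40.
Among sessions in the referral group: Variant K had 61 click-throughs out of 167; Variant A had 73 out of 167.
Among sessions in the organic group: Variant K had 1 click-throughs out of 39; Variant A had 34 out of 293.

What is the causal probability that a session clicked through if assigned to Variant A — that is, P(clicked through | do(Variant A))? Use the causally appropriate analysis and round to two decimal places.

0.26

Traffic source lies on the pathway variant → traffic source → outcome, so adjusting for it blocks the indirect effect. For the total causal effect of variant, use the unadjusted pooled rates.
So P(outcome | do(Variant A)) is just the pooled rate for Variant A: 129/500 = 0.258.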